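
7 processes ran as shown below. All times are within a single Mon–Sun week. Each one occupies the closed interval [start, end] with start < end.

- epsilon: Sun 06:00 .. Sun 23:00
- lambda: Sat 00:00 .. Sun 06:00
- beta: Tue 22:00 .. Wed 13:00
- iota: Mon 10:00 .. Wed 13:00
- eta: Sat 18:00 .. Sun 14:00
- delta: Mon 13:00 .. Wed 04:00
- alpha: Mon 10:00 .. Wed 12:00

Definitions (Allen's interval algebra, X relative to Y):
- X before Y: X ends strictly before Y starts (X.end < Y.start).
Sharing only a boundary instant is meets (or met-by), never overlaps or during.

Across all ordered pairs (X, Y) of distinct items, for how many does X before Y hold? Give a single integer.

Checking all 42 ordered pairs for relation 'before'; matching pairs in alphabetical order:
(alpha, epsilon): alpha before epsilon ✓
(alpha, eta): alpha before eta ✓
(alpha, lambda): alpha before lambda ✓
(beta, epsilon): beta before epsilon ✓
(beta, eta): beta before eta ✓
(beta, lambda): beta before lambda ✓
(delta, epsilon): delta before epsilon ✓
(delta, eta): delta before eta ✓
(delta, lambda): delta before lambda ✓
(iota, epsilon): iota before epsilon ✓
(iota, eta): iota before eta ✓
(iota, lambda): iota before lambda ✓
Count: 12.

12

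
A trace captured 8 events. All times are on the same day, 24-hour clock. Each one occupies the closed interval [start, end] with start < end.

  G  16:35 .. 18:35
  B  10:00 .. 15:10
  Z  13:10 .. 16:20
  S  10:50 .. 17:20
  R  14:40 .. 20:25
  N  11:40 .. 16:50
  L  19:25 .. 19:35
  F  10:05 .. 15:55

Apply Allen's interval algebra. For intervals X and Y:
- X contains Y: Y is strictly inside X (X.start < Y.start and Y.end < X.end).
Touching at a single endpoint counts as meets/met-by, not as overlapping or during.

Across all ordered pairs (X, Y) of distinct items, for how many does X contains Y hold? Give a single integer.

Checking all 56 ordered pairs for relation 'contains'; matching pairs in alphabetical order:
(N, Z): N contains Z ✓
(R, G): R contains G ✓
(R, L): R contains L ✓
(S, N): S contains N ✓
(S, Z): S contains Z ✓
Count: 5.

5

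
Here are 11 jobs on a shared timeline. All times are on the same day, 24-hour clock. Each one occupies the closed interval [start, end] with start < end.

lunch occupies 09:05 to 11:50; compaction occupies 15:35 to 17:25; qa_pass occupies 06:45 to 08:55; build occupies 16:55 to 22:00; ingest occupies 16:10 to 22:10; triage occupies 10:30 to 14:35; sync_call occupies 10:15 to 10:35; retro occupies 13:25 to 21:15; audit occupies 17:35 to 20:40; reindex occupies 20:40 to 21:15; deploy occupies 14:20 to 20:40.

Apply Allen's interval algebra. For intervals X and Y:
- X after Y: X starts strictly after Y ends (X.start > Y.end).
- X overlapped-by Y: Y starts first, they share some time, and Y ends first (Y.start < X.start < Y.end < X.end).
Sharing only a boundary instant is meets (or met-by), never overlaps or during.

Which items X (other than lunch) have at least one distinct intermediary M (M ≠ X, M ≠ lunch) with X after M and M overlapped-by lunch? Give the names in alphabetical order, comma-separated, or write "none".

Target lunch = [09:05, 11:50].
Intermediaries M with M overlapped-by lunch: triage.
Via triage — items with X after triage: audit, build, compaction, ingest, reindex.
Union: audit, build, compaction, ingest, reindex.

audit, build, compaction, ingest, reindex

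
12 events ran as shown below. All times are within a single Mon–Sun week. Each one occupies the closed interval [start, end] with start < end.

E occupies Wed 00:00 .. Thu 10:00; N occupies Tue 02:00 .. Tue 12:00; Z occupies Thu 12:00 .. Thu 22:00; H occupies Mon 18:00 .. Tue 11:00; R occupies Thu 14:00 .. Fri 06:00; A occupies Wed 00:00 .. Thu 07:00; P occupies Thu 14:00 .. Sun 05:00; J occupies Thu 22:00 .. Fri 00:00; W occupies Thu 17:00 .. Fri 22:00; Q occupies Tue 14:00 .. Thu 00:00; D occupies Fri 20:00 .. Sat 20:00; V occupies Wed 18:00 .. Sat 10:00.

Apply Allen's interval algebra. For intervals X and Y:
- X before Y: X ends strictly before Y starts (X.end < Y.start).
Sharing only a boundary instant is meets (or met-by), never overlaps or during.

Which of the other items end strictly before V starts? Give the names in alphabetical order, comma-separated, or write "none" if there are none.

H, N

Target V = [Wed 18:00, Sat 10:00].
A [Wed 00:00, Thu 07:00] → overlaps → no.
D [Fri 20:00, Sat 20:00] → overlapped-by → no.
E [Wed 00:00, Thu 10:00] → overlaps → no.
H [Mon 18:00, Tue 11:00] → before → yes.
J [Thu 22:00, Fri 00:00] → during → no.
N [Tue 02:00, Tue 12:00] → before → yes.
P [Thu 14:00, Sun 05:00] → overlapped-by → no.
Q [Tue 14:00, Thu 00:00] → overlaps → no.
R [Thu 14:00, Fri 06:00] → during → no.
W [Thu 17:00, Fri 22:00] → during → no.
Z [Thu 12:00, Thu 22:00] → during → no.
Result: H, N.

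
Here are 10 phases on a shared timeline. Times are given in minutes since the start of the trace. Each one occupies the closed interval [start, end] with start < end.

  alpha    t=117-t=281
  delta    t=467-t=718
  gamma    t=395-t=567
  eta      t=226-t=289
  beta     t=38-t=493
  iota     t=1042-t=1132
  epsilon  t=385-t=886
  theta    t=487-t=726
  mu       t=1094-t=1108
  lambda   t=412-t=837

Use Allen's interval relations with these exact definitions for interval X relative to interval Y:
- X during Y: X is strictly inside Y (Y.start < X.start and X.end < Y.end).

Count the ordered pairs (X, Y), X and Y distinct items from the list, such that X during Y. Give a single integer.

Checking all 90 ordered pairs for relation 'during'; matching pairs in alphabetical order:
(alpha, beta): alpha during beta ✓
(delta, epsilon): delta during epsilon ✓
(delta, lambda): delta during lambda ✓
(eta, beta): eta during beta ✓
(gamma, epsilon): gamma during epsilon ✓
(lambda, epsilon): lambda during epsilon ✓
(mu, iota): mu during iota ✓
(theta, epsilon): theta during epsilon ✓
(theta, lambda): theta during lambda ✓
Count: 9.

9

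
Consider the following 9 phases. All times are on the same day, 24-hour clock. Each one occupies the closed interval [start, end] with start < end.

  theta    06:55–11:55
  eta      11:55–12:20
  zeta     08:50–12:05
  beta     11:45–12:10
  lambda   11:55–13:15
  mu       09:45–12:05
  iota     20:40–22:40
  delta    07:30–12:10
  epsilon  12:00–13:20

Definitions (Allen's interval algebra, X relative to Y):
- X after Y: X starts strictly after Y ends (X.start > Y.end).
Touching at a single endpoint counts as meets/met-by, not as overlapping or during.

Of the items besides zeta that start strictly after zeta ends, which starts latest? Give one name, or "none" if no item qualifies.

iota

Target zeta = [08:50, 12:05].
beta [11:45, 12:10] → overlapped-by → excluded.
delta [07:30, 12:10] → contains → excluded.
epsilon [12:00, 13:20] → overlapped-by → excluded.
eta [11:55, 12:20] → overlapped-by → excluded.
iota [20:40, 22:40] → after → candidate.
lambda [11:55, 13:15] → overlapped-by → excluded.
mu [09:45, 12:05] → finishes → excluded.
theta [06:55, 11:55] → overlaps → excluded.
Among candidates, latest start is 20:40 → iota.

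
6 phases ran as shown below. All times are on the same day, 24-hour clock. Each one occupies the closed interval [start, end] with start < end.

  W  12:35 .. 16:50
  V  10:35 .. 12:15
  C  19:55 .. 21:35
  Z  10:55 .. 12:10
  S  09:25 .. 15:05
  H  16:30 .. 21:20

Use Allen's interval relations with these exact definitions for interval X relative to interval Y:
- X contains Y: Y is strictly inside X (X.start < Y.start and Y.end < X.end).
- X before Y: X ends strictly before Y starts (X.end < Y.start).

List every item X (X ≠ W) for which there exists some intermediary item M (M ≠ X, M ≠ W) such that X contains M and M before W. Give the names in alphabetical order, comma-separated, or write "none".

S, V

Target W = [12:35, 16:50].
Intermediaries M with M before W: V, Z.
Via V — items with X contains V: S.
Via Z — items with X contains Z: S, V.
Union: S, V.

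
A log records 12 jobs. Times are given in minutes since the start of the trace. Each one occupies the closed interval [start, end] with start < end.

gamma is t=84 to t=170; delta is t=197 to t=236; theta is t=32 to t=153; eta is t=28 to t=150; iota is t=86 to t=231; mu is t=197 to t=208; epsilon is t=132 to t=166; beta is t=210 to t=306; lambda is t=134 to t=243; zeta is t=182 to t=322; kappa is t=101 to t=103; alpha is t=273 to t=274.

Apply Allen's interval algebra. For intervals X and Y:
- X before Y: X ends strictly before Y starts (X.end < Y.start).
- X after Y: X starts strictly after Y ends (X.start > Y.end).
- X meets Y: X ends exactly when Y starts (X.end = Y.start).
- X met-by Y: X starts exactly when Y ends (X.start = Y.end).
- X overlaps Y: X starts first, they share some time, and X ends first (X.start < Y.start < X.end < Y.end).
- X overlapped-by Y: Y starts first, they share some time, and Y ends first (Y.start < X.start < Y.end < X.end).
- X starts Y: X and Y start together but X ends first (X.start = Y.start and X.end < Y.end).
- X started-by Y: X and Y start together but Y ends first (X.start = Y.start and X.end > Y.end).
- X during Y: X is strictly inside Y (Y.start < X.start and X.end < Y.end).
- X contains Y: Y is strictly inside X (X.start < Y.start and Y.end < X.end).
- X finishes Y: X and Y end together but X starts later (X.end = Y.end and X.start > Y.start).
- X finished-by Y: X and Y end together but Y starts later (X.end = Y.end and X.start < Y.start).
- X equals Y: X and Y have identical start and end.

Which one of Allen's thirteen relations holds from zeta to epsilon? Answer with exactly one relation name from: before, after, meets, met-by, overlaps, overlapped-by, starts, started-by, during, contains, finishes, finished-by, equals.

after

zeta = [t=182, t=322]; epsilon = [t=132, t=166].
Compare endpoints: zeta.start > epsilon.start, zeta.start > epsilon.end, zeta.end > epsilon.start, zeta.end > epsilon.end.
That pattern is 'after'.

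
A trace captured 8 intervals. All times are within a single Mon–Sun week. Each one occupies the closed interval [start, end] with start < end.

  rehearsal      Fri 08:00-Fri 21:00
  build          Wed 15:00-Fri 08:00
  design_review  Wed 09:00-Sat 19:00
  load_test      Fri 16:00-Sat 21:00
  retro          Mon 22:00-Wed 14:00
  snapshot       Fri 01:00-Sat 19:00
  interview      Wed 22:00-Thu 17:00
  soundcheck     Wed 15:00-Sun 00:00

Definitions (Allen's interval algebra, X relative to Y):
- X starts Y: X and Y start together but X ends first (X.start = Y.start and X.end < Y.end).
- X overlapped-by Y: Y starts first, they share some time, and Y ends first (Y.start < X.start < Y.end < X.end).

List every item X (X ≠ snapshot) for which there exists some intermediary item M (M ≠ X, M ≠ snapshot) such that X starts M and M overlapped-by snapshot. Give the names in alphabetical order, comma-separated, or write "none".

Target snapshot = [Fri 01:00, Sat 19:00].
Intermediaries M with M overlapped-by snapshot: load_test.
Via load_test — items with X starts load_test: none.
Union: none.

none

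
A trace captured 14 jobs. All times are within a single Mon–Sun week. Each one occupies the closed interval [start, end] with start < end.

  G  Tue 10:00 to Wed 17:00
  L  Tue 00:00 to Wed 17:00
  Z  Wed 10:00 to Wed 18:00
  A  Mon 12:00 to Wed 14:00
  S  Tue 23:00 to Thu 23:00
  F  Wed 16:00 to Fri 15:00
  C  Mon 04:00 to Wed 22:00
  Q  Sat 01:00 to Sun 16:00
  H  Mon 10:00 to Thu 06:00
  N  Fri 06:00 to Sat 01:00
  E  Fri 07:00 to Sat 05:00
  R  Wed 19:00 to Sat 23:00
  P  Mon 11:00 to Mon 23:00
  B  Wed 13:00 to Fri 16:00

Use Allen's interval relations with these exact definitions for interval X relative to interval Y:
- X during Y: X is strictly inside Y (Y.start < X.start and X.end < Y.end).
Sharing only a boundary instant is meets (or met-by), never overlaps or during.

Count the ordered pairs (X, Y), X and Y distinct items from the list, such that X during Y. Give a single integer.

Checking all 182 ordered pairs for relation 'during'; matching pairs in alphabetical order:
(A, C): A during C ✓
(A, H): A during H ✓
(E, R): E during R ✓
(F, B): F during B ✓
(G, C): G during C ✓
(G, H): G during H ✓
(L, C): L during C ✓
(L, H): L during H ✓
(N, R): N during R ✓
(P, C): P during C ✓
(P, H): P during H ✓
(Z, C): Z during C ✓
(Z, H): Z during H ✓
(Z, S): Z during S ✓
Count: 14.

14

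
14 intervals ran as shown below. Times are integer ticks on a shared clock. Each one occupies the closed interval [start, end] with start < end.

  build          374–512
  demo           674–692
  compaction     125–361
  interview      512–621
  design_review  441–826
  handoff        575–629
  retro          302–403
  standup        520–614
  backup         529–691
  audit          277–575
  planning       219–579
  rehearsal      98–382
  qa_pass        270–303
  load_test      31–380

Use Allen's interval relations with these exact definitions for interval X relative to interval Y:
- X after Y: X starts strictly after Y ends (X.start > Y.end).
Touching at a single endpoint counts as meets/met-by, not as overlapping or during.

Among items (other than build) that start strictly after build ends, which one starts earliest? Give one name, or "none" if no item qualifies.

Target build = [374, 512].
audit [277, 575] → contains → excluded.
backup [529, 691] → after → candidate.
compaction [125, 361] → before → excluded.
demo [674, 692] → after → candidate.
design_review [441, 826] → overlapped-by → excluded.
handoff [575, 629] → after → candidate.
interview [512, 621] → met-by → excluded.
load_test [31, 380] → overlaps → excluded.
planning [219, 579] → contains → excluded.
qa_pass [270, 303] → before → excluded.
rehearsal [98, 382] → overlaps → excluded.
retro [302, 403] → overlaps → excluded.
standup [520, 614] → after → candidate.
Among candidates, earliest start is 520 → standup.

standup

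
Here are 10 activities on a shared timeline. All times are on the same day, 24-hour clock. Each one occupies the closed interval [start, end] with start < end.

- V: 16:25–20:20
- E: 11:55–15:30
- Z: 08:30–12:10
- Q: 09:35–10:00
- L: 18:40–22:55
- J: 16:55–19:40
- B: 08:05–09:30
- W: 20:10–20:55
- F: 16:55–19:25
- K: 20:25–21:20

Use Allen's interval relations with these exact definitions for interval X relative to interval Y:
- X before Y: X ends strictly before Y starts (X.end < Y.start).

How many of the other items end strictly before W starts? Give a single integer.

6

Target W = [20:10, 20:55].
B [08:05, 09:30] → before → counts.
E [11:55, 15:30] → before → counts.
F [16:55, 19:25] → before → counts.
J [16:55, 19:40] → before → counts.
K [20:25, 21:20] → overlapped-by → no.
L [18:40, 22:55] → contains → no.
Q [09:35, 10:00] → before → counts.
V [16:25, 20:20] → overlaps → no.
Z [08:30, 12:10] → before → counts.
Total: 6.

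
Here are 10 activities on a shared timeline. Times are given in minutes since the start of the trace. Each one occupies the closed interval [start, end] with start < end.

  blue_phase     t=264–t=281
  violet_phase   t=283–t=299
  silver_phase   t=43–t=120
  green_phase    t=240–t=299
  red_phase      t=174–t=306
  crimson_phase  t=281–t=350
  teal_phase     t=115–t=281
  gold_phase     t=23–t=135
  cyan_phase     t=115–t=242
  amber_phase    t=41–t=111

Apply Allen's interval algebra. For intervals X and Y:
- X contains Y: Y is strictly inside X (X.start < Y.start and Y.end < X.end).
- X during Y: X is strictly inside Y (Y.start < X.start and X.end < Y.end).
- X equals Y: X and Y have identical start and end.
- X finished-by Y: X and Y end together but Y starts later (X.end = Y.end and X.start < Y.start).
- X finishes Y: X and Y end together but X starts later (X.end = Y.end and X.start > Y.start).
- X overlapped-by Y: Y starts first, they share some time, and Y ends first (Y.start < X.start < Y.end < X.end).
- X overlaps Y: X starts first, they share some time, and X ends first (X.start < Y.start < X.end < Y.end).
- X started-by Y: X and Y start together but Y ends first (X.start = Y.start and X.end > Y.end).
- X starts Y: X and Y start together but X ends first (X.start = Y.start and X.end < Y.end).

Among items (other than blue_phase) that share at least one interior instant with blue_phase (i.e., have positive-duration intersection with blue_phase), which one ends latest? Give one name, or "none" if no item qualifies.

red_phase

Target blue_phase = [t=264, t=281].
amber_phase [t=41, t=111] → before → excluded.
crimson_phase [t=281, t=350] → met-by → excluded.
cyan_phase [t=115, t=242] → before → excluded.
gold_phase [t=23, t=135] → before → excluded.
green_phase [t=240, t=299] → contains → candidate.
red_phase [t=174, t=306] → contains → candidate.
silver_phase [t=43, t=120] → before → excluded.
teal_phase [t=115, t=281] → finished-by → candidate.
violet_phase [t=283, t=299] → after → excluded.
Among candidates, latest end is t=306 → red_phase.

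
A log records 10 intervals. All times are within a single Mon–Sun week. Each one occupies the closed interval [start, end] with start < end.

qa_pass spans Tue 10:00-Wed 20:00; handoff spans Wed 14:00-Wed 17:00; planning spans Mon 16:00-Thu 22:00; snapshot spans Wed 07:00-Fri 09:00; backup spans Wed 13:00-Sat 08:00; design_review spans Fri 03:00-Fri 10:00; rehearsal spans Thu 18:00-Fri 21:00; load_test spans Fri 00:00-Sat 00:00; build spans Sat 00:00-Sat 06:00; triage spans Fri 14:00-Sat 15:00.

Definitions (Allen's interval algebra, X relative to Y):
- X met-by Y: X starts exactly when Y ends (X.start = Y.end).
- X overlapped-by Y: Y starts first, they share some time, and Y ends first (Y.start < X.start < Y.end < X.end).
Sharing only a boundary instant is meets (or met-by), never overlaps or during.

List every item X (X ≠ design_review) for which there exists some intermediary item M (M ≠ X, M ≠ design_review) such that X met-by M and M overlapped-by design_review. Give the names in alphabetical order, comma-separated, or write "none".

Target design_review = [Fri 03:00, Fri 10:00].
Intermediaries M with M overlapped-by design_review: none.
Union: none.

none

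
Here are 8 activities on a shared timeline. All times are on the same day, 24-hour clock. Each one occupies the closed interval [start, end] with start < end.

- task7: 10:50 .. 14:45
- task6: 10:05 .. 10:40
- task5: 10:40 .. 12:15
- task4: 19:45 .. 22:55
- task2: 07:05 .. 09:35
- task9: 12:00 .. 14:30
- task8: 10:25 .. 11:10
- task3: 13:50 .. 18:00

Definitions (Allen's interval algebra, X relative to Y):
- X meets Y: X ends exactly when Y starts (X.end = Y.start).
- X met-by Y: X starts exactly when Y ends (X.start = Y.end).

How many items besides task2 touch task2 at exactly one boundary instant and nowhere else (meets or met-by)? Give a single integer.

Target task2 = [07:05, 09:35].
task3 [13:50, 18:00] → after → no.
task4 [19:45, 22:55] → after → no.
task5 [10:40, 12:15] → after → no.
task6 [10:05, 10:40] → after → no.
task7 [10:50, 14:45] → after → no.
task8 [10:25, 11:10] → after → no.
task9 [12:00, 14:30] → after → no.
Total: 0.

0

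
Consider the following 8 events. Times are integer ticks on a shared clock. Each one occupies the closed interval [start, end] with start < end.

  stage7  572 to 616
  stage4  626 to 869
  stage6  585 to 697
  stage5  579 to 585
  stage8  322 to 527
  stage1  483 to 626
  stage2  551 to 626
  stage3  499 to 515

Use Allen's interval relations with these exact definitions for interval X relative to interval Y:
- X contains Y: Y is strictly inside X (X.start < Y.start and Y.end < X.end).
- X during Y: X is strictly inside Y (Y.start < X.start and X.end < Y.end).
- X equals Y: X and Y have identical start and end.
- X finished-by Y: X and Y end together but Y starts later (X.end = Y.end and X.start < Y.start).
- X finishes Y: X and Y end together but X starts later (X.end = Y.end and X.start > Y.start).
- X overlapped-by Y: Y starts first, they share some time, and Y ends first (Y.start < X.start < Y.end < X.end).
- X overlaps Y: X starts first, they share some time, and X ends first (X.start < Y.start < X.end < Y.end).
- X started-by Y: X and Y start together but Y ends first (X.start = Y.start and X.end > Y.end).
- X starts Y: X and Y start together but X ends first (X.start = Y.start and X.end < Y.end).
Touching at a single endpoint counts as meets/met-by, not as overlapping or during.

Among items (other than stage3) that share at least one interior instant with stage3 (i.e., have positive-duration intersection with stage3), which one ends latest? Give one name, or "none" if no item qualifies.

Target stage3 = [499, 515].
stage1 [483, 626] → contains → candidate.
stage2 [551, 626] → after → excluded.
stage4 [626, 869] → after → excluded.
stage5 [579, 585] → after → excluded.
stage6 [585, 697] → after → excluded.
stage7 [572, 616] → after → excluded.
stage8 [322, 527] → contains → candidate.
Among candidates, latest end is 626 → stage1.

stage1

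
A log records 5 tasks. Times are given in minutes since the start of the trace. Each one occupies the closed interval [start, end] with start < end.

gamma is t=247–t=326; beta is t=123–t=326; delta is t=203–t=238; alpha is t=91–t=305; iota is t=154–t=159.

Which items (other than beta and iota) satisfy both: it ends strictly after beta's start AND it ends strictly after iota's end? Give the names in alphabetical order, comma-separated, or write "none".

Conditions: its end is strictly after beta's start (X.end > t=123) AND its end is strictly after iota's end (X.end > t=159).
alpha: end t=305 > t=123? ✓; end t=305 > t=159? ✓ → yes.
delta: end t=238 > t=123? ✓; end t=238 > t=159? ✓ → yes.
gamma: end t=326 > t=123? ✓; end t=326 > t=159? ✓ → yes.
Result: alpha, delta, gamma.

alpha, delta, gamma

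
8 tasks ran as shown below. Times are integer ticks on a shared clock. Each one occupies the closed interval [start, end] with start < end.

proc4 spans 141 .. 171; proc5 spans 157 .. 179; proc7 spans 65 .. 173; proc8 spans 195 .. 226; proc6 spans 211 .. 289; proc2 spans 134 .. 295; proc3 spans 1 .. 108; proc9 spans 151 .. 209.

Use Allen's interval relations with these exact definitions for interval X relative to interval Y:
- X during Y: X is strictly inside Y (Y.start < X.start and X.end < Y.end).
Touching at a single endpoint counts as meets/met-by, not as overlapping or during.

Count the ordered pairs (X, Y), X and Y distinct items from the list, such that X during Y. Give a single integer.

Checking all 56 ordered pairs for relation 'during'; matching pairs in alphabetical order:
(proc4, proc2): proc4 during proc2 ✓
(proc4, proc7): proc4 during proc7 ✓
(proc5, proc2): proc5 during proc2 ✓
(proc5, proc9): proc5 during proc9 ✓
(proc6, proc2): proc6 during proc2 ✓
(proc8, proc2): proc8 during proc2 ✓
(proc9, proc2): proc9 during proc2 ✓
Count: 7.

7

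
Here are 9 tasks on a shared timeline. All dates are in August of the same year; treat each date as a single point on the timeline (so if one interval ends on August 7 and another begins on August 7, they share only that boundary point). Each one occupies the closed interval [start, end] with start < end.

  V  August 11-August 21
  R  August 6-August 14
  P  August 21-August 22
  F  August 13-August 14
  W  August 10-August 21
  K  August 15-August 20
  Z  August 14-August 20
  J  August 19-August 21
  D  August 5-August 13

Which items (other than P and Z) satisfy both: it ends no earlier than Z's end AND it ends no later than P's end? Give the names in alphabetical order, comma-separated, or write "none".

Conditions: its end is no earlier than Z's end (X.end >= August 20) AND its end is no later than P's end (X.end <= August 22).
D: end August 13 >= August 20? ✗; end August 13 <= August 22? ✓ → no.
F: end August 14 >= August 20? ✗; end August 14 <= August 22? ✓ → no.
J: end August 21 >= August 20? ✓; end August 21 <= August 22? ✓ → yes.
K: end August 20 >= August 20? ✓; end August 20 <= August 22? ✓ → yes.
R: end August 14 >= August 20? ✗; end August 14 <= August 22? ✓ → no.
V: end August 21 >= August 20? ✓; end August 21 <= August 22? ✓ → yes.
W: end August 21 >= August 20? ✓; end August 21 <= August 22? ✓ → yes.
Result: J, K, V, W.

J, K, V, W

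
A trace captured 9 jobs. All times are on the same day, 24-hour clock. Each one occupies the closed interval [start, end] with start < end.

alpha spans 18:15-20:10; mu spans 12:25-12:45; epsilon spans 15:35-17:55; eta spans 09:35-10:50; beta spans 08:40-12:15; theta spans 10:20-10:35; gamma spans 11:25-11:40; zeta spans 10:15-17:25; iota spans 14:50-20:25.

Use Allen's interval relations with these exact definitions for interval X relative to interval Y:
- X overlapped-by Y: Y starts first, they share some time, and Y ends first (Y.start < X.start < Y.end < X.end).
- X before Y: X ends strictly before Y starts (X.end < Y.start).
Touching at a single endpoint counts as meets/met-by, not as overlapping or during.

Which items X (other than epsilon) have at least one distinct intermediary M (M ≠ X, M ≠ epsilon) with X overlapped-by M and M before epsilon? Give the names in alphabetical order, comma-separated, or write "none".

Target epsilon = [15:35, 17:55].
Intermediaries M with M before epsilon: beta, eta, gamma, mu, theta.
Via beta — items with X overlapped-by beta: zeta.
Via eta — items with X overlapped-by eta: zeta.
Via gamma — items with X overlapped-by gamma: none.
Via mu — items with X overlapped-by mu: none.
Via theta — items with X overlapped-by theta: none.
Union: zeta.

zeta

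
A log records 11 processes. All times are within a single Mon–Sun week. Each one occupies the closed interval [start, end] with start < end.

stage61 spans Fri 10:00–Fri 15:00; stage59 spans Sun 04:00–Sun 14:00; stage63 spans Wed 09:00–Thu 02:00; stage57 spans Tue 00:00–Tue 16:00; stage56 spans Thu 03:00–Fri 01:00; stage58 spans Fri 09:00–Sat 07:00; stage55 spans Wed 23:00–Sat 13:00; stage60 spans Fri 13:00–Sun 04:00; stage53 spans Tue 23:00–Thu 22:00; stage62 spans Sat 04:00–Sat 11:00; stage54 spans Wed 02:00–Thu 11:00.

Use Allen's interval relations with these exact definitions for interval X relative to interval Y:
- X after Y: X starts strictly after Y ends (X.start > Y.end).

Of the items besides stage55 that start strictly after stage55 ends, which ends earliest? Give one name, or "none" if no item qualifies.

stage59

Target stage55 = [Wed 23:00, Sat 13:00].
stage53 [Tue 23:00, Thu 22:00] → overlaps → excluded.
stage54 [Wed 02:00, Thu 11:00] → overlaps → excluded.
stage56 [Thu 03:00, Fri 01:00] → during → excluded.
stage57 [Tue 00:00, Tue 16:00] → before → excluded.
stage58 [Fri 09:00, Sat 07:00] → during → excluded.
stage59 [Sun 04:00, Sun 14:00] → after → candidate.
stage60 [Fri 13:00, Sun 04:00] → overlapped-by → excluded.
stage61 [Fri 10:00, Fri 15:00] → during → excluded.
stage62 [Sat 04:00, Sat 11:00] → during → excluded.
stage63 [Wed 09:00, Thu 02:00] → overlaps → excluded.
Among candidates, earliest end is Sun 14:00 → stage59.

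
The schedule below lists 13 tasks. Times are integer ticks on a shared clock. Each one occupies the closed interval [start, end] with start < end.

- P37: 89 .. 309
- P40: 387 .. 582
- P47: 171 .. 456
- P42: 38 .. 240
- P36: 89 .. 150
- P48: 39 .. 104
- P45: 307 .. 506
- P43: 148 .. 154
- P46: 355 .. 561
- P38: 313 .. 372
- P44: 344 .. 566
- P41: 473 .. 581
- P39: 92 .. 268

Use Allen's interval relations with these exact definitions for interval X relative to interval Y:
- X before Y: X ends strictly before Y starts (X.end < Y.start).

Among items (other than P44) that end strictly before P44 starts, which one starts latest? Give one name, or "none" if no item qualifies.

P43

Target P44 = [344, 566].
P36 [89, 150] → before → candidate.
P37 [89, 309] → before → candidate.
P38 [313, 372] → overlaps → excluded.
P39 [92, 268] → before → candidate.
P40 [387, 582] → overlapped-by → excluded.
P41 [473, 581] → overlapped-by → excluded.
P42 [38, 240] → before → candidate.
P43 [148, 154] → before → candidate.
P45 [307, 506] → overlaps → excluded.
P46 [355, 561] → during → excluded.
P47 [171, 456] → overlaps → excluded.
P48 [39, 104] → before → candidate.
Among candidates, latest start is 148 → P43.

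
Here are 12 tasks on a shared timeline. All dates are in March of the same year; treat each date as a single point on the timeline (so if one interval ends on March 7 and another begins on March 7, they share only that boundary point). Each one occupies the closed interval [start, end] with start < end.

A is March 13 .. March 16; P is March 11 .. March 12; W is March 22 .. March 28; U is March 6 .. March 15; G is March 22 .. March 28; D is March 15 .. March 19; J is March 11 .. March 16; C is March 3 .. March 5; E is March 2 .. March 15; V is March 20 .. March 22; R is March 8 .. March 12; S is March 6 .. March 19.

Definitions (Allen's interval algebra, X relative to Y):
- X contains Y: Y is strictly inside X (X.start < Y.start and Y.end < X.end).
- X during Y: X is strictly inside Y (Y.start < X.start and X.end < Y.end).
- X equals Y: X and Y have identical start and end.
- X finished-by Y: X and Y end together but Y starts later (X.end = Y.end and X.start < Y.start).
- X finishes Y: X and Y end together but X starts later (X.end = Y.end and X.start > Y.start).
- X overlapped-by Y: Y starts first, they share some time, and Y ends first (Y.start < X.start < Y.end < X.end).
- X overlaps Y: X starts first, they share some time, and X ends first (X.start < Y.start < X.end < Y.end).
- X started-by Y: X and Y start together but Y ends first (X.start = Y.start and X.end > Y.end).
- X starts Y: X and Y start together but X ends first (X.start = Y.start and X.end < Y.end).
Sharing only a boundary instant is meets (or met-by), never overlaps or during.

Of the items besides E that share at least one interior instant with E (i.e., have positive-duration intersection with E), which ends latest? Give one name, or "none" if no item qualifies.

S

Target E = [March 2, March 15].
A [March 13, March 16] → overlapped-by → candidate.
C [March 3, March 5] → during → candidate.
D [March 15, March 19] → met-by → excluded.
G [March 22, March 28] → after → excluded.
J [March 11, March 16] → overlapped-by → candidate.
P [March 11, March 12] → during → candidate.
R [March 8, March 12] → during → candidate.
S [March 6, March 19] → overlapped-by → candidate.
U [March 6, March 15] → finishes → candidate.
V [March 20, March 22] → after → excluded.
W [March 22, March 28] → after → excluded.
Among candidates, latest end is March 19 → S.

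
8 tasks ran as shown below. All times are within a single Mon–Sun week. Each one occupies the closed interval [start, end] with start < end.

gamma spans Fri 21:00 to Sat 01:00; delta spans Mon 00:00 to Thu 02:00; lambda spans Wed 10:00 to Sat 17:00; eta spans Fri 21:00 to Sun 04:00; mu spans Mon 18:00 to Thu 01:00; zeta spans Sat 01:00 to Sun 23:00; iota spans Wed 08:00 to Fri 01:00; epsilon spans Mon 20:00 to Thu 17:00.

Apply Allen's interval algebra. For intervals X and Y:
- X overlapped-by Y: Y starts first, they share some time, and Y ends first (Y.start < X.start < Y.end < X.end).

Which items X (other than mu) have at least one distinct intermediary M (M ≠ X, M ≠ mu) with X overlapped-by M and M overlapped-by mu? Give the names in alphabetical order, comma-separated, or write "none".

Target mu = [Mon 18:00, Thu 01:00].
Intermediaries M with M overlapped-by mu: epsilon, iota, lambda.
Via epsilon — items with X overlapped-by epsilon: iota, lambda.
Via iota — items with X overlapped-by iota: lambda.
Via lambda — items with X overlapped-by lambda: eta, zeta.
Union: eta, iota, lambda, zeta.

eta, iota, lambda, zeta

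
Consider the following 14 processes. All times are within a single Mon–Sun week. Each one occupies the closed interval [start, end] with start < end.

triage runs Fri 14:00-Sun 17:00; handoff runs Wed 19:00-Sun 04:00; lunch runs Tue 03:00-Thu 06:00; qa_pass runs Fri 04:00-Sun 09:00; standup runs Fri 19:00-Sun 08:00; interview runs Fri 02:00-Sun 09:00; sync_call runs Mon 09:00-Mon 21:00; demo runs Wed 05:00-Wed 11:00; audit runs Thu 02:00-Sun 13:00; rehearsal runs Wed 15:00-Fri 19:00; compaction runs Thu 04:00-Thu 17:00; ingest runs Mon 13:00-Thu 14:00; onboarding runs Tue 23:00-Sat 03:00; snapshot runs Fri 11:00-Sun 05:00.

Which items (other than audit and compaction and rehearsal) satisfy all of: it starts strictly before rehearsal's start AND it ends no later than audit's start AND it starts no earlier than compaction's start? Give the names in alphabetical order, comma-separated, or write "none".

Conditions: its start is strictly before rehearsal's start (X.start < Wed 15:00) AND its end is no later than audit's start (X.end <= Thu 02:00) AND its start is no earlier than compaction's start (X.start >= Thu 04:00).
demo: start Wed 05:00 < Wed 15:00? ✓; end Wed 11:00 <= Thu 02:00? ✓; start Wed 05:00 >= Thu 04:00? ✗ → no.
handoff: start Wed 19:00 < Wed 15:00? ✗; end Sun 04:00 <= Thu 02:00? ✗; start Wed 19:00 >= Thu 04:00? ✗ → no.
ingest: start Mon 13:00 < Wed 15:00? ✓; end Thu 14:00 <= Thu 02:00? ✗; start Mon 13:00 >= Thu 04:00? ✗ → no.
interview: start Fri 02:00 < Wed 15:00? ✗; end Sun 09:00 <= Thu 02:00? ✗; start Fri 02:00 >= Thu 04:00? ✓ → no.
lunch: start Tue 03:00 < Wed 15:00? ✓; end Thu 06:00 <= Thu 02:00? ✗; start Tue 03:00 >= Thu 04:00? ✗ → no.
onboarding: start Tue 23:00 < Wed 15:00? ✓; end Sat 03:00 <= Thu 02:00? ✗; start Tue 23:00 >= Thu 04:00? ✗ → no.
qa_pass: start Fri 04:00 < Wed 15:00? ✗; end Sun 09:00 <= Thu 02:00? ✗; start Fri 04:00 >= Thu 04:00? ✓ → no.
snapshot: start Fri 11:00 < Wed 15:00? ✗; end Sun 05:00 <= Thu 02:00? ✗; start Fri 11:00 >= Thu 04:00? ✓ → no.
standup: start Fri 19:00 < Wed 15:00? ✗; end Sun 08:00 <= Thu 02:00? ✗; start Fri 19:00 >= Thu 04:00? ✓ → no.
sync_call: start Mon 09:00 < Wed 15:00? ✓; end Mon 21:00 <= Thu 02:00? ✓; start Mon 09:00 >= Thu 04:00? ✗ → no.
triage: start Fri 14:00 < Wed 15:00? ✗; end Sun 17:00 <= Thu 02:00? ✗; start Fri 14:00 >= Thu 04:00? ✓ → no.
Result: none.

none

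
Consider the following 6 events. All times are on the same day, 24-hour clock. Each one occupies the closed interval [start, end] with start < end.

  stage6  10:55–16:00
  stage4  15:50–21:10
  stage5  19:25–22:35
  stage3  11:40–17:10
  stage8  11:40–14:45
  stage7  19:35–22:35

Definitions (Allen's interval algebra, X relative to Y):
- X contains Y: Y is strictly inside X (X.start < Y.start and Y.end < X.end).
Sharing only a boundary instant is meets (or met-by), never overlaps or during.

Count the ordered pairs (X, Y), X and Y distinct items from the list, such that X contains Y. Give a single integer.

1

Checking all 30 ordered pairs for relation 'contains'; matching pairs in alphabetical order:
(stage6, stage8): stage6 contains stage8 ✓
Count: 1.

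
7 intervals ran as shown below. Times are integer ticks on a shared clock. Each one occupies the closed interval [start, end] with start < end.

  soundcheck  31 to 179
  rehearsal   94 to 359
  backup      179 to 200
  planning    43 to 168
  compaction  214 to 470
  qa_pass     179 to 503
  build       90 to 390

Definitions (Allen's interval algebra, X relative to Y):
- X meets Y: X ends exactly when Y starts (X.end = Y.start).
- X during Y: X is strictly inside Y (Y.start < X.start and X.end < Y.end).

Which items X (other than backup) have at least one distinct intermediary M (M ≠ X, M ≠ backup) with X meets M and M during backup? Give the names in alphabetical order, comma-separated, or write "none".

none

Target backup = [179, 200].
Intermediaries M with M during backup: none.
Union: none.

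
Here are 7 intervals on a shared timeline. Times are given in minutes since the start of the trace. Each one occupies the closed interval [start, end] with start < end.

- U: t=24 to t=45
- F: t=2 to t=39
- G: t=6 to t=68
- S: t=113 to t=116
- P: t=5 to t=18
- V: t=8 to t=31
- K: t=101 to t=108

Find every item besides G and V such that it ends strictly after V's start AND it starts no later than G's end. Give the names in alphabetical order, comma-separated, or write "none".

Conditions: its end is strictly after V's start (X.end > t=8) AND its start is no later than G's end (X.start <= t=68).
F: end t=39 > t=8? ✓; start t=2 <= t=68? ✓ → yes.
K: end t=108 > t=8? ✓; start t=101 <= t=68? ✗ → no.
P: end t=18 > t=8? ✓; start t=5 <= t=68? ✓ → yes.
S: end t=116 > t=8? ✓; start t=113 <= t=68? ✗ → no.
U: end t=45 > t=8? ✓; start t=24 <= t=68? ✓ → yes.
Result: F, P, U.

F, P, U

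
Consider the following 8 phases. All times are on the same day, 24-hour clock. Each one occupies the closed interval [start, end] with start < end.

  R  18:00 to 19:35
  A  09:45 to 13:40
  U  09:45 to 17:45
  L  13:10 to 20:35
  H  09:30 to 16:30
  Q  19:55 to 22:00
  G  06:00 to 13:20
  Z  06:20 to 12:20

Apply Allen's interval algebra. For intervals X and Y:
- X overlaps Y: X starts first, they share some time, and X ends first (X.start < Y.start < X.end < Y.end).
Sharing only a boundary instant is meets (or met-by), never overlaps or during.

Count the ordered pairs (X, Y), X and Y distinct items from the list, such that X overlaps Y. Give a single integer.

12

Checking all 56 ordered pairs for relation 'overlaps'; matching pairs in alphabetical order:
(A, L): A overlaps L ✓
(G, A): G overlaps A ✓
(G, H): G overlaps H ✓
(G, L): G overlaps L ✓
(G, U): G overlaps U ✓
(H, L): H overlaps L ✓
(H, U): H overlaps U ✓
(L, Q): L overlaps Q ✓
(U, L): U overlaps L ✓
(Z, A): Z overlaps A ✓
(Z, H): Z overlaps H ✓
(Z, U): Z overlaps U ✓
Count: 12.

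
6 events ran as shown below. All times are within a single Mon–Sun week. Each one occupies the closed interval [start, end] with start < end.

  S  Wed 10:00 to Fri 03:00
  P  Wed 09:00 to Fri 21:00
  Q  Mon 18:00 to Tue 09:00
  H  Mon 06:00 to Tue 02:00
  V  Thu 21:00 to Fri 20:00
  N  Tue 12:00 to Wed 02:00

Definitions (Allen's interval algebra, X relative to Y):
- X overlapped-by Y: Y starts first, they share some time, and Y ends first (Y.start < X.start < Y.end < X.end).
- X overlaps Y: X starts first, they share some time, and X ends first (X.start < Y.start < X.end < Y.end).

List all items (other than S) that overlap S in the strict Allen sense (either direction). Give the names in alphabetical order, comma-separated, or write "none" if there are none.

V

Target S = [Wed 10:00, Fri 03:00].
H [Mon 06:00, Tue 02:00] → before → no.
N [Tue 12:00, Wed 02:00] → before → no.
P [Wed 09:00, Fri 21:00] → contains → no.
Q [Mon 18:00, Tue 09:00] → before → no.
V [Thu 21:00, Fri 20:00] → overlapped-by → yes.
Result: V.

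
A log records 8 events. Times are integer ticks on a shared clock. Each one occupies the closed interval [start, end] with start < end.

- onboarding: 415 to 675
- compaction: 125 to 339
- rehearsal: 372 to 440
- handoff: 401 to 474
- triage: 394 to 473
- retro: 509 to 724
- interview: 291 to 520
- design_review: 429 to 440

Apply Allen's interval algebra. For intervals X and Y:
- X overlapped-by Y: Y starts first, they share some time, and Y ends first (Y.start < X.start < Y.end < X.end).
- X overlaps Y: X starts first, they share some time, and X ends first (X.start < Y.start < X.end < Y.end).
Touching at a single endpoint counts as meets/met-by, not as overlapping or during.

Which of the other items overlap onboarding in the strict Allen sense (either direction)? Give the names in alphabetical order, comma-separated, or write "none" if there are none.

handoff, interview, rehearsal, retro, triage

Target onboarding = [415, 675].
compaction [125, 339] → before → no.
design_review [429, 440] → during → no.
handoff [401, 474] → overlaps → yes.
interview [291, 520] → overlaps → yes.
rehearsal [372, 440] → overlaps → yes.
retro [509, 724] → overlapped-by → yes.
triage [394, 473] → overlaps → yes.
Result: handoff, interview, rehearsal, retro, triage.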